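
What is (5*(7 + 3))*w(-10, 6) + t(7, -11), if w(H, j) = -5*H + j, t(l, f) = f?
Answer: 2789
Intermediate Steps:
w(H, j) = j - 5*H
(5*(7 + 3))*w(-10, 6) + t(7, -11) = (5*(7 + 3))*(6 - 5*(-10)) - 11 = (5*10)*(6 + 50) - 11 = 50*56 - 11 = 2800 - 11 = 2789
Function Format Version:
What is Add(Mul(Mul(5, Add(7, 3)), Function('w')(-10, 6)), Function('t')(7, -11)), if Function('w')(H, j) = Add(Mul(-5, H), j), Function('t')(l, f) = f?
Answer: 2789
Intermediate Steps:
Function('w')(H, j) = Add(j, Mul(-5, H))
Add(Mul(Mul(5, Add(7, 3)), Function('w')(-10, 6)), Function('t')(7, -11)) = Add(Mul(Mul(5, Add(7, 3)), Add(6, Mul(-5, -10))), -11) = Add(Mul(Mul(5, 10), Add(6, 50)), -11) = Add(Mul(50, 56), -11) = Add(2800, -11) = 2789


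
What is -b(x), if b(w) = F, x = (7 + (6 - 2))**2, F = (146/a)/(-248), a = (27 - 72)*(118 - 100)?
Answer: -73/100440 ≈ -0.00072680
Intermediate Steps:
a = -810 (a = -45*18 = -810)
F = 73/100440 (F = (146/(-810))/(-248) = (146*(-1/810))*(-1/248) = -73/405*(-1/248) = 73/100440 ≈ 0.00072680)
x = 121 (x = (7 + 4)**2 = 11**2 = 121)
b(w) = 73/100440
-b(x) = -1*73/100440 = -73/100440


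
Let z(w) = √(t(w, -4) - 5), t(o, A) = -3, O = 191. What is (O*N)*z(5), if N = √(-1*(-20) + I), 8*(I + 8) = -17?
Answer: 191*I*√79 ≈ 1697.6*I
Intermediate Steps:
I = -81/8 (I = -8 + (⅛)*(-17) = -8 - 17/8 = -81/8 ≈ -10.125)
z(w) = 2*I*√2 (z(w) = √(-3 - 5) = √(-8) = 2*I*√2)
N = √158/4 (N = √(-1*(-20) - 81/8) = √(20 - 81/8) = √(79/8) = √158/4 ≈ 3.1425)
(O*N)*z(5) = (191*(√158/4))*(2*I*√2) = (191*√158/4)*(2*I*√2) = 191*I*√79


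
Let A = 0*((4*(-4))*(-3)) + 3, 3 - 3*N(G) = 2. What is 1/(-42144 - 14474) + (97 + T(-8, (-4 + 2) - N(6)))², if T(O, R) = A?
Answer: 566179999/56618 ≈ 10000.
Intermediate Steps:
N(G) = ⅓ (N(G) = 1 - ⅓*2 = 1 - ⅔ = ⅓)
A = 3 (A = 0*(-16*(-3)) + 3 = 0*48 + 3 = 0 + 3 = 3)
T(O, R) = 3
1/(-42144 - 14474) + (97 + T(-8, (-4 + 2) - N(6)))² = 1/(-42144 - 14474) + (97 + 3)² = 1/(-56618) + 100² = -1/56618 + 10000 = 566179999/56618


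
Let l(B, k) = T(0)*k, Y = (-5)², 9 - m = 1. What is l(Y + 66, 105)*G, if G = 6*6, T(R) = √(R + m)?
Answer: 7560*√2 ≈ 10691.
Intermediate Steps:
m = 8 (m = 9 - 1*1 = 9 - 1 = 8)
T(R) = √(8 + R) (T(R) = √(R + 8) = √(8 + R))
Y = 25
l(B, k) = 2*k*√2 (l(B, k) = √(8 + 0)*k = √8*k = (2*√2)*k = 2*k*√2)
G = 36
l(Y + 66, 105)*G = (2*105*√2)*36 = (210*√2)*36 = 7560*√2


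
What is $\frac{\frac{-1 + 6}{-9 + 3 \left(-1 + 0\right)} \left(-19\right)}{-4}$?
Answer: $- \frac{95}{48} \approx -1.9792$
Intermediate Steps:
$\frac{\frac{-1 + 6}{-9 + 3 \left(-1 + 0\right)} \left(-19\right)}{-4} = \frac{5}{-9 + 3 \left(-1\right)} \left(-19\right) \left(- \frac{1}{4}\right) = \frac{5}{-9 - 3} \left(-19\right) \left(- \frac{1}{4}\right) = \frac{5}{-12} \left(-19\right) \left(- \frac{1}{4}\right) = 5 \left(- \frac{1}{12}\right) \left(-19\right) \left(- \frac{1}{4}\right) = \left(- \frac{5}{12}\right) \left(-19\right) \left(- \frac{1}{4}\right) = \frac{95}{12} \left(- \frac{1}{4}\right) = - \frac{95}{48}$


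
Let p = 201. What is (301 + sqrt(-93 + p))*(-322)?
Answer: -96922 - 1932*sqrt(3) ≈ -1.0027e+5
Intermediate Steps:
(301 + sqrt(-93 + p))*(-322) = (301 + sqrt(-93 + 201))*(-322) = (301 + sqrt(108))*(-322) = (301 + 6*sqrt(3))*(-322) = -96922 - 1932*sqrt(3)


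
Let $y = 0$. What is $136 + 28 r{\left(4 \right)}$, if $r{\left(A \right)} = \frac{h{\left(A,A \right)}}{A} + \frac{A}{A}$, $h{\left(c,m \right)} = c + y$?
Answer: $192$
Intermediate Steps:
$h{\left(c,m \right)} = c$ ($h{\left(c,m \right)} = c + 0 = c$)
$r{\left(A \right)} = 2$ ($r{\left(A \right)} = \frac{A}{A} + \frac{A}{A} = 1 + 1 = 2$)
$136 + 28 r{\left(4 \right)} = 136 + 28 \cdot 2 = 136 + 56 = 192$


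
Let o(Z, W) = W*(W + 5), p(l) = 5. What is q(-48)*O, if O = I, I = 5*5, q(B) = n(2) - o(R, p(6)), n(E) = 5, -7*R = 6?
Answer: -1125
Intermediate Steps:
R = -6/7 (R = -⅐*6 = -6/7 ≈ -0.85714)
o(Z, W) = W*(5 + W)
q(B) = -45 (q(B) = 5 - 5*(5 + 5) = 5 - 5*10 = 5 - 1*50 = 5 - 50 = -45)
I = 25
O = 25
q(-48)*O = -45*25 = -1125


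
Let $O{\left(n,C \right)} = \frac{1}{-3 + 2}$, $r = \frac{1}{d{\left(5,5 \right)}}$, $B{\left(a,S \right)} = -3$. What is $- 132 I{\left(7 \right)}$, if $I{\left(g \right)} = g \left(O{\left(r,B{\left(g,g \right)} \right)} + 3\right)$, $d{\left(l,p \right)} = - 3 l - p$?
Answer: $-1848$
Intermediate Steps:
$d{\left(l,p \right)} = - p - 3 l$
$r = - \frac{1}{20}$ ($r = \frac{1}{\left(-1\right) 5 - 15} = \frac{1}{-5 - 15} = \frac{1}{-20} = - \frac{1}{20} \approx -0.05$)
$O{\left(n,C \right)} = -1$ ($O{\left(n,C \right)} = \frac{1}{-1} = -1$)
$I{\left(g \right)} = 2 g$ ($I{\left(g \right)} = g \left(-1 + 3\right) = g 2 = 2 g$)
$- 132 I{\left(7 \right)} = - 132 \cdot 2 \cdot 7 = \left(-132\right) 14 = -1848$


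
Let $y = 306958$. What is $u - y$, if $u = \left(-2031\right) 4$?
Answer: $-315082$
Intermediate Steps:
$u = -8124$
$u - y = -8124 - 306958 = -315082$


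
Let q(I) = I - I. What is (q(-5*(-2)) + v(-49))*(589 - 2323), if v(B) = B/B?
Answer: -1734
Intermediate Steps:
q(I) = 0
v(B) = 1
(q(-5*(-2)) + v(-49))*(589 - 2323) = (0 + 1)*(589 - 2323) = 1*(-1734) = -1734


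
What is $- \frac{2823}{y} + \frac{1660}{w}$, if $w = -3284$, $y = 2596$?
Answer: $- \frac{3395023}{2131316} \approx -1.5929$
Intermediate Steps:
$- \frac{2823}{y} + \frac{1660}{w} = - \frac{2823}{2596} + \frac{1660}{-3284} = \left(-2823\right) \frac{1}{2596} + 1660 \left(- \frac{1}{3284}\right) = - \frac{2823}{2596} - \frac{415}{821} = - \frac{3395023}{2131316}$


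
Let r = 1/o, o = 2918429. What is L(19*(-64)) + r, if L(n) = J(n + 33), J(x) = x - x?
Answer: 1/2918429 ≈ 3.4265e-7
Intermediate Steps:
J(x) = 0
L(n) = 0
r = 1/2918429 ≈ 3.4265e-7
L(19*(-64)) + r = 0 + 1/2918429 = 1/2918429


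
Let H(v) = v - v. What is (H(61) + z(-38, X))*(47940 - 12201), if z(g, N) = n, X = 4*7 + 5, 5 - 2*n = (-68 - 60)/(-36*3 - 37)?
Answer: 21336183/290 ≈ 73573.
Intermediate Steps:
H(v) = 0
n = 597/290 (n = 5/2 - (-68 - 60)/(2*(-36*3 - 37)) = 5/2 - (-64)/(-108 - 37) = 5/2 - (-64)/(-145) = 5/2 - (-64)*(-1)/145 = 5/2 - ½*128/145 = 5/2 - 64/145 = 597/290 ≈ 2.0586)
X = 33 (X = 28 + 5 = 33)
z(g, N) = 597/290
(H(61) + z(-38, X))*(47940 - 12201) = (0 + 597/290)*(47940 - 12201) = (597/290)*35739 = 21336183/290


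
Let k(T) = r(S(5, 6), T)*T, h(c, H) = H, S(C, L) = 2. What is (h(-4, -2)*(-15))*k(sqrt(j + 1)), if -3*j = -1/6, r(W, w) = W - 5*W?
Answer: -40*sqrt(38) ≈ -246.58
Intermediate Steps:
r(W, w) = -4*W
j = 1/18 (j = -(-1)/(3*6) = -1/3*(-1/6) = 1/18 ≈ 0.055556)
k(T) = -8*T (k(T) = (-4*2)*T = -8*T)
(h(-4, -2)*(-15))*k(sqrt(j + 1)) = (-2*(-15))*(-8*sqrt(1/18 + 1)) = 30*(-4*sqrt(38)/3) = -40*sqrt(38)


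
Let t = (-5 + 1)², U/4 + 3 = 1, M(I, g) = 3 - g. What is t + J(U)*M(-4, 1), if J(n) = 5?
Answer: 26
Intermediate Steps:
U = -8 (U = -12 + 4*1 = -12 + 4 = -8)
t = 16 (t = (-4)² = 16)
t + J(U)*M(-4, 1) = 16 + 5*(3 - 1*1) = 16 + 5*(3 - 1) = 16 + 5*2 = 16 + 10 = 26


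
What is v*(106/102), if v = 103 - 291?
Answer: -9964/51 ≈ -195.37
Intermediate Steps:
v = -188
v*(106/102) = -19928/102 = -188*53/51 = -9964/51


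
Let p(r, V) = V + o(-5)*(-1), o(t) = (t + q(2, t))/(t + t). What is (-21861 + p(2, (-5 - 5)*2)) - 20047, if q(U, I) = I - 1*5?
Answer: -83859/2 ≈ -41930.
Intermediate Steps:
q(U, I) = -5 + I (q(U, I) = I - 5 = -5 + I)
o(t) = (-5 + 2*t)/(2*t) (o(t) = (t + (-5 + t))/(t + t) = (-5 + 2*t)/((2*t)) = (-5 + 2*t)*(1/(2*t)) = (-5 + 2*t)/(2*t))
p(r, V) = -3/2 + V (p(r, V) = V + ((-5/2 - 5)/(-5))*(-1) = V - ⅕*(-15/2)*(-1) = V + (3/2)*(-1) = V - 3/2 = -3/2 + V)
(-21861 + p(2, (-5 - 5)*2)) - 20047 = (-21861 + (-3/2 + (-5 - 5)*2)) - 20047 = (-21861 + (-3/2 - 10*2)) - 20047 = (-21861 + (-3/2 - 20)) - 20047 = (-21861 - 43/2) - 20047 = -43765/2 - 20047 = -83859/2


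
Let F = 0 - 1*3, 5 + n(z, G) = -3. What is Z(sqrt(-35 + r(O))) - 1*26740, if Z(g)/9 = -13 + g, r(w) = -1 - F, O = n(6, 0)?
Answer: -26857 + 9*I*sqrt(33) ≈ -26857.0 + 51.701*I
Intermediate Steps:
n(z, G) = -8 (n(z, G) = -5 - 3 = -8)
O = -8
F = -3 (F = 0 - 3 = -3)
r(w) = 2 (r(w) = -1 - 1*(-3) = -1 + 3 = 2)
Z(g) = -117 + 9*g (Z(g) = 9*(-13 + g) = -117 + 9*g)
Z(sqrt(-35 + r(O))) - 1*26740 = (-117 + 9*sqrt(-35 + 2)) - 1*26740 = (-117 + 9*sqrt(-33)) - 26740 = (-117 + 9*(I*sqrt(33))) - 26740 = (-117 + 9*I*sqrt(33)) - 26740 = -26857 + 9*I*sqrt(33)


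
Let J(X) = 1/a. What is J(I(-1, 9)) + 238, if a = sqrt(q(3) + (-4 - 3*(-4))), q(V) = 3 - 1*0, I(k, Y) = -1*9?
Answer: 238 + sqrt(11)/11 ≈ 238.30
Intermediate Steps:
I(k, Y) = -9
q(V) = 3 (q(V) = 3 + 0 = 3)
a = sqrt(11) (a = sqrt(3 + (-4 - 3*(-4))) = sqrt(3 + (-4 + 12)) = sqrt(3 + 8) = sqrt(11) ≈ 3.3166)
J(X) = sqrt(11)/11 (J(X) = 1/(sqrt(11)) = sqrt(11)/11)
J(I(-1, 9)) + 238 = sqrt(11)/11 + 238 = 238 + sqrt(11)/11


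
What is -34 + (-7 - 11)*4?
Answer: -106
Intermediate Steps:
-34 + (-7 - 11)*4 = -34 - 18*4 = -34 - 72 = -106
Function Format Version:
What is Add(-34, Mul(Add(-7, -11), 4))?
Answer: -106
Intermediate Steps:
Add(-34, Mul(Add(-7, -11), 4)) = Add(-34, Mul(-18, 4)) = Add(-34, -72) = -106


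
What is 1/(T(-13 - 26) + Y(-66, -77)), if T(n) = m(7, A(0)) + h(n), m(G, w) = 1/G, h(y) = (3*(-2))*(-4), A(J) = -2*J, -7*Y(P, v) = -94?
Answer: 7/263 ≈ 0.026616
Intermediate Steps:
Y(P, v) = 94/7 (Y(P, v) = -1/7*(-94) = 94/7)
h(y) = 24 (h(y) = -6*(-4) = 24)
T(n) = 169/7 (T(n) = 1/7 + 24 = 169/7)
1/(T(-13 - 26) + Y(-66, -77)) = 1/(169/7 + 94/7) = 1/(263/7) = 7/263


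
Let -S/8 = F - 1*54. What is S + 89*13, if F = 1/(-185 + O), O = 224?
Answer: 61963/39 ≈ 1588.8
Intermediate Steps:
F = 1/39 (F = 1/(-185 + 224) = 1/39 ≈ 0.025641)
S = 16840/39 (S = -8*(1/39 - 1*54) = -8*(1/39 - 54) = -8*(-2105/39) = 16840/39 ≈ 431.79)
S + 89*13 = 16840/39 + 89*13 = 16840/39 + 1157 = 61963/39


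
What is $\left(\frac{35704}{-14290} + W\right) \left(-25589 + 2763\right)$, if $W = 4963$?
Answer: $- \frac{809016964758}{7145} \approx -1.1323 \cdot 10^{8}$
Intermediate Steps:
$\left(\frac{35704}{-14290} + W\right) \left(-25589 + 2763\right) = \left(\frac{35704}{-14290} + 4963\right) \left(-25589 + 2763\right) = \left(35704 \left(- \frac{1}{14290}\right) + 4963\right) \left(-22826\right) = \left(- \frac{17852}{7145} + 4963\right) \left(-22826\right) = \frac{35442783}{7145} \left(-22826\right) = - \frac{809016964758}{7145}$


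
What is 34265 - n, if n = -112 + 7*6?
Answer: 34335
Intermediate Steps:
n = -70 (n = -112 + 42 = -70)
34265 - n = 34265 - 1*(-70) = 34265 + 70 = 34335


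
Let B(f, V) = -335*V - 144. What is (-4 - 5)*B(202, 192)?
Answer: 580176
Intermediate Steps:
B(f, V) = -144 - 335*V
(-4 - 5)*B(202, 192) = (-4 - 5)*(-144 - 335*192) = -9*(-144 - 64320) = -9*(-64464) = 580176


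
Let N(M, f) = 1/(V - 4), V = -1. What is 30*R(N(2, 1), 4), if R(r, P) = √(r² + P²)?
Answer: 6*√401 ≈ 120.15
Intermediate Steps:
N(M, f) = -⅕ (N(M, f) = 1/(-1 - 4) = 1/(-5) = -⅕)
R(r, P) = √(P² + r²)
30*R(N(2, 1), 4) = 30*√(4² + (-⅕)²) = 30*√(16 + 1/25) = 30*√(401/25) = 30*(√401/5) = 6*√401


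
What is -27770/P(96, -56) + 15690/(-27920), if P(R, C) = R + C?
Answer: -1939915/2792 ≈ -694.81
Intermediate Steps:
P(R, C) = C + R
-27770/P(96, -56) + 15690/(-27920) = -27770/(-56 + 96) + 15690/(-27920) = -27770/40 + 15690*(-1/27920) = -27770*1/40 - 1569/2792 = -2777/4 - 1569/2792 = -1939915/2792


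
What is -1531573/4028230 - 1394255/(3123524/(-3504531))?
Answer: 517967694692849471/331112449540 ≈ 1.5643e+6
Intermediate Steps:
-1531573/4028230 - 1394255/(3123524/(-3504531)) = -1531573*1/4028230 - 1394255/(3123524*(-1/3504531)) = -1531573/4028230 - 1394255/(-164396/184449) = -1531573/4028230 - 1394255*(-184449/164396) = -1531573/4028230 + 257168940495/164396 = 517967694692849471/331112449540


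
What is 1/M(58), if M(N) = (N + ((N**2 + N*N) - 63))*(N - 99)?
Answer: -1/275643 ≈ -3.6279e-6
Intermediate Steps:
M(N) = (-99 + N)*(-63 + N + 2*N**2) (M(N) = (N + ((N**2 + N**2) - 63))*(-99 + N) = (N + (2*N**2 - 63))*(-99 + N) = (N + (-63 + 2*N**2))*(-99 + N) = (-63 + N + 2*N**2)*(-99 + N) = (-99 + N)*(-63 + N + 2*N**2))
1/M(58) = 1/(6237 - 197*58**2 - 162*58 + 2*58**3) = 1/(6237 - 197*3364 - 9396 + 2*195112) = 1/(6237 - 662708 - 9396 + 390224) = 1/(-275643) = -1/275643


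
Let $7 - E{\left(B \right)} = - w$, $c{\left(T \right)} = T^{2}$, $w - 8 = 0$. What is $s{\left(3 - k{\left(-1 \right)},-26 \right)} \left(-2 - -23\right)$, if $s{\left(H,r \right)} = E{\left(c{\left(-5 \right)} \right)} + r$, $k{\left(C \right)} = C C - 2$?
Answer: $-231$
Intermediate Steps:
$w = 8$ ($w = 8 + 0 = 8$)
$E{\left(B \right)} = 15$ ($E{\left(B \right)} = 7 - \left(-1\right) 8 = 7 - -8 = 7 + 8 = 15$)
$k{\left(C \right)} = -2 + C^{2}$ ($k{\left(C \right)} = C^{2} - 2 = -2 + C^{2}$)
$s{\left(H,r \right)} = 15 + r$
$s{\left(3 - k{\left(-1 \right)},-26 \right)} \left(-2 - -23\right) = \left(15 - 26\right) \left(-2 - -23\right) = - 11 \left(-2 + 23\right) = \left(-11\right) 21 = -231$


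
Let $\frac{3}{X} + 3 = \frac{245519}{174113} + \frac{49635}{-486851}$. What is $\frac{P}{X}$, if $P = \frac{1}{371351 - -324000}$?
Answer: $- \frac{129316675}{159448727289171} \approx -8.1102 \cdot 10^{-7}$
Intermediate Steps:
$P = \frac{1}{695351}$ ($P = \frac{1}{371351 + 324000} = \frac{1}{695351} \approx 1.4381 \cdot 10^{-6}$)
$X = - \frac{229306821}{129316675}$ ($X = \frac{3}{-3 + \left(\frac{245519}{174113} + \frac{49635}{-486851}\right)} = \frac{3}{-3 + \left(245519 \cdot \frac{1}{174113} + 49635 \left(- \frac{1}{486851}\right)\right)} = \frac{3}{-3 + \left(\frac{245519}{174113} - \frac{49635}{486851}\right)} = \frac{3}{-3 + \frac{99990146}{76435607}} = \frac{3}{- \frac{129316675}{76435607}} = 3 \left(- \frac{76435607}{129316675}\right) = - \frac{229306821}{129316675} \approx -1.7732$)
$\frac{P}{X} = \frac{1}{695351 \left(- \frac{229306821}{129316675}\right)} = \frac{1}{695351} \left(- \frac{129316675}{229306821}\right) = - \frac{129316675}{159448727289171}$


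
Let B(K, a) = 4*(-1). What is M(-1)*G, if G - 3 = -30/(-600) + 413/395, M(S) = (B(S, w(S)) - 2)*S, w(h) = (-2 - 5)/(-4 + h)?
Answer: 19413/790 ≈ 24.573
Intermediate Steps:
w(h) = -7/(-4 + h)
B(K, a) = -4
M(S) = -6*S (M(S) = (-4 - 2)*S = -6*S)
G = 6471/1580 (G = 3 + (-30/(-600) + 413/395) = 3 + (-30*(-1/600) + 413*(1/395)) = 3 + (1/20 + 413/395) = 3 + 1731/1580 = 6471/1580 ≈ 4.0956)
M(-1)*G = -6*(-1)*(6471/1580) = 6*(6471/1580) = 19413/790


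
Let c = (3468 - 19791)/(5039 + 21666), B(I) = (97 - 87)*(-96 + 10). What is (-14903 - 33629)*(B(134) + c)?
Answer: 1115392659436/26705 ≈ 4.1767e+7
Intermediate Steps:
B(I) = -860 (B(I) = 10*(-86) = -860)
c = -16323/26705 ≈ -0.61123
(-14903 - 33629)*(B(134) + c) = (-14903 - 33629)*(-860 - 16323/26705) = -48532*(-22982623/26705) = 1115392659436/26705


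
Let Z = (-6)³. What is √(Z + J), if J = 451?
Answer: √235 ≈ 15.330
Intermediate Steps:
Z = -216
√(Z + J) = √(-216 + 451) = √235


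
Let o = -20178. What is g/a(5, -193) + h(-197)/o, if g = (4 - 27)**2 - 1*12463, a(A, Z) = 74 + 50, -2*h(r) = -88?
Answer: -60202427/625518 ≈ -96.244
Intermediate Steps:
h(r) = 44 (h(r) = -1/2*(-88) = 44)
a(A, Z) = 124
g = -11934 (g = (-23)**2 - 12463 = 529 - 12463 = -11934)
g/a(5, -193) + h(-197)/o = -11934/124 + 44/(-20178) = -11934*1/124 + 44*(-1/20178) = -5967/62 - 22/10089 = -60202427/625518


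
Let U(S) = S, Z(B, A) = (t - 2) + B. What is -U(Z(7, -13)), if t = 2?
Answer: -7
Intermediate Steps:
Z(B, A) = B (Z(B, A) = (2 - 2) + B = 0 + B = B)
-U(Z(7, -13)) = -1*7 = -7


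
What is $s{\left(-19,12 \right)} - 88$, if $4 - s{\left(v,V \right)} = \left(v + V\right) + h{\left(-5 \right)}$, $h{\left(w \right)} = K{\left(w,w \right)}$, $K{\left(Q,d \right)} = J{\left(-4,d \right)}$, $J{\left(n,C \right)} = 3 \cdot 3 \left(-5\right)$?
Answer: $-32$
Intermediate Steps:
$J{\left(n,C \right)} = -45$ ($J{\left(n,C \right)} = 9 \left(-5\right) = -45$)
$K{\left(Q,d \right)} = -45$
$h{\left(w \right)} = -45$
$s{\left(v,V \right)} = 49 - V - v$ ($s{\left(v,V \right)} = 4 - \left(\left(v + V\right) - 45\right) = 4 - \left(\left(V + v\right) - 45\right) = 4 - \left(-45 + V + v\right) = 49 - V - v$)
$s{\left(-19,12 \right)} - 88 = \left(49 - 12 - -19\right) - 88 = \left(49 - 12 + 19\right) - 88 = 56 - 88 = -32$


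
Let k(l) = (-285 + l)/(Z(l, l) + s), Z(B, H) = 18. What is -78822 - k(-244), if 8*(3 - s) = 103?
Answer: -5119198/65 ≈ -78757.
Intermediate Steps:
s = -79/8 (s = 3 - ⅛*103 = 3 - 103/8 = -79/8 ≈ -9.8750)
k(l) = -456/13 + 8*l/65 (k(l) = (-285 + l)/(18 - 79/8) = (-285 + l)/(65/8) = (-285 + l)*(8/65) = -456/13 + 8*l/65)
-78822 - k(-244) = -78822 - (-456/13 + (8/65)*(-244)) = -78822 - (-456/13 - 1952/65) = -78822 - 1*(-4232/65) = -78822 + 4232/65 = -5119198/65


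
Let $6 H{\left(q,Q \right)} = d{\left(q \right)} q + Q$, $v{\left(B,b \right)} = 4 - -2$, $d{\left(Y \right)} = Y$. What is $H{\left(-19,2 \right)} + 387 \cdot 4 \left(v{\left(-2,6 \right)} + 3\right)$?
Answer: $\frac{27985}{2} \approx 13993.0$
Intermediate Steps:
$v{\left(B,b \right)} = 6$ ($v{\left(B,b \right)} = 4 + 2 = 6$)
$H{\left(q,Q \right)} = \frac{Q}{6} + \frac{q^{2}}{6}$ ($H{\left(q,Q \right)} = \frac{q q + Q}{6} = \frac{q^{2} + Q}{6} = \frac{Q + q^{2}}{6} = \frac{Q}{6} + \frac{q^{2}}{6}$)
$H{\left(-19,2 \right)} + 387 \cdot 4 \left(v{\left(-2,6 \right)} + 3\right) = \left(\frac{1}{6} \cdot 2 + \frac{\left(-19\right)^{2}}{6}\right) + 387 \cdot 4 \left(6 + 3\right) = \left(\frac{1}{3} + \frac{1}{6} \cdot 361\right) + 387 \cdot 4 \cdot 9 = \left(\frac{1}{3} + \frac{361}{6}\right) + 387 \cdot 36 = \frac{121}{2} + 13932 = \frac{27985}{2}$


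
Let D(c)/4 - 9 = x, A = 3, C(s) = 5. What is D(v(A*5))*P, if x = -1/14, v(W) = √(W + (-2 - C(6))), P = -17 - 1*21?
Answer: -9500/7 ≈ -1357.1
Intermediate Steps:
P = -38 (P = -17 - 21 = -38)
v(W) = √(-7 + W) (v(W) = √(W + (-2 - 1*5)) = √(W + (-2 - 5)) = √(W - 7) = √(-7 + W))
x = -1/14 (x = -1*1/14 = -1/14 ≈ -0.071429)
D(c) = 250/7 (D(c) = 36 + 4*(-1/14) = 36 - 2/7 = 250/7)
D(v(A*5))*P = (250/7)*(-38) = -9500/7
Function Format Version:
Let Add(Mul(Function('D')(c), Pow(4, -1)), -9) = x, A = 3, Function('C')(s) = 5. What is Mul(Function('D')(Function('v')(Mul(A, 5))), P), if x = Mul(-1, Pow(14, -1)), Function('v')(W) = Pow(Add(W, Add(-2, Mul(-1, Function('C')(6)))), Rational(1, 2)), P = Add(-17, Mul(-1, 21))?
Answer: Rational(-9500, 7) ≈ -1357.1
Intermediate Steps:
P = -38 (P = Add(-17, -21) = -38)
Function('v')(W) = Pow(Add(-7, W), Rational(1, 2)) (Function('v')(W) = Pow(Add(W, Add(-2, Mul(-1, 5))), Rational(1, 2)) = Pow(Add(W, Add(-2, -5)), Rational(1, 2)) = Pow(Add(W, -7), Rational(1, 2)) = Pow(Add(-7, W), Rational(1, 2)))
x = Rational(-1, 14) (x = Mul(-1, Rational(1, 14)) = Rational(-1, 14) ≈ -0.071429)
Function('D')(c) = Rational(250, 7) (Function('D')(c) = Add(36, Mul(4, Rational(-1, 14))) = Add(36, Rational(-2, 7)) = Rational(250, 7))
Mul(Function('D')(Function('v')(Mul(A, 5))), P) = Mul(Rational(250, 7), -38) = Rational(-9500, 7)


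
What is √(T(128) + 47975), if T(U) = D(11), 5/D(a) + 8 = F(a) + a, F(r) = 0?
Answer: √431790/3 ≈ 219.04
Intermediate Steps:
D(a) = 5/(-8 + a) (D(a) = 5/(-8 + (0 + a)) = 5/(-8 + a))
T(U) = 5/3 (T(U) = 5/(-8 + 11) = 5/3)
√(T(128) + 47975) = √(5/3 + 47975) = √(143930/3) = √431790/3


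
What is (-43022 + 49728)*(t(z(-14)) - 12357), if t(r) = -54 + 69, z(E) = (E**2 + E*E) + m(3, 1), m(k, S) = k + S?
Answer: -82765452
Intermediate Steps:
m(k, S) = S + k
z(E) = 4 + 2*E**2 (z(E) = (E**2 + E*E) + (1 + 3) = (E**2 + E**2) + 4 = 2*E**2 + 4 = 4 + 2*E**2)
t(r) = 15
(-43022 + 49728)*(t(z(-14)) - 12357) = (-43022 + 49728)*(15 - 12357) = 6706*(-12342) = -82765452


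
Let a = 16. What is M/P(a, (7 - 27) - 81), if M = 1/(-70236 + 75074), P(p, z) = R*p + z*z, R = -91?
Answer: 1/42308310 ≈ 2.3636e-8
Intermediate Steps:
P(p, z) = z² - 91*p (P(p, z) = -91*p + z*z = -91*p + z² = z² - 91*p)
M = 1/4838 ≈ 0.00020670
M/P(a, (7 - 27) - 81) = 1/(4838*(((7 - 27) - 81)² - 91*16)) = 1/(4838*((-20 - 81)² - 1456)) = 1/(4838*((-101)² - 1456)) = 1/(4838*(10201 - 1456)) = (1/4838)/8745 = (1/4838)*(1/8745) = 1/42308310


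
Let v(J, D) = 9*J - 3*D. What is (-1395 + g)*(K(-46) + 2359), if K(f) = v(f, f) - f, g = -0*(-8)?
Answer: -2969955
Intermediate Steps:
v(J, D) = -3*D + 9*J
g = 0 (g = -36*0 = 0)
K(f) = 5*f (K(f) = (-3*f + 9*f) - f = 6*f - f = 5*f)
(-1395 + g)*(K(-46) + 2359) = (-1395 + 0)*(5*(-46) + 2359) = -1395*(-230 + 2359) = -1395*2129 = -2969955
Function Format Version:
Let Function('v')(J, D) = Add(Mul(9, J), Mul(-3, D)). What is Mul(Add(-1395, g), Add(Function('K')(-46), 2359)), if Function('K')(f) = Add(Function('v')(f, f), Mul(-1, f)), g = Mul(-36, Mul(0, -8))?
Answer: -2969955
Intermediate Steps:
Function('v')(J, D) = Add(Mul(-3, D), Mul(9, J))
g = 0 (g = Mul(-36, 0) = 0)
Function('K')(f) = Mul(5, f) (Function('K')(f) = Add(Add(Mul(-3, f), Mul(9, f)), Mul(-1, f)) = Add(Mul(6, f), Mul(-1, f)) = Mul(5, f))
Mul(Add(-1395, g), Add(Function('K')(-46), 2359)) = Mul(Add(-1395, 0), Add(Mul(5, -46), 2359)) = Mul(-1395, Add(-230, 2359)) = Mul(-1395, 2129) = -2969955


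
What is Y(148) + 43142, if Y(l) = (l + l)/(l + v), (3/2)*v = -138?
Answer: 302031/7 ≈ 43147.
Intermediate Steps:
v = -92 (v = (⅔)*(-138) = -92)
Y(l) = 2*l/(-92 + l) (Y(l) = (l + l)/(l - 92) = (2*l)/(-92 + l) = 2*l/(-92 + l))
Y(148) + 43142 = 2*148/(-92 + 148) + 43142 = 2*148/56 + 43142 = 2*148*(1/56) + 43142 = 37/7 + 43142 = 302031/7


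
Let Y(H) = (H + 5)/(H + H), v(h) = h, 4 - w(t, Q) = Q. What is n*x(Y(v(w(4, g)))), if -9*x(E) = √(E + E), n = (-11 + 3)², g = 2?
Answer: -32*√14/9 ≈ -13.304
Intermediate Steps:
w(t, Q) = 4 - Q
Y(H) = (5 + H)/(2*H) (Y(H) = (5 + H)/((2*H)) = (5 + H)*(1/(2*H)) = (5 + H)/(2*H))
n = 64 (n = (-8)² = 64)
x(E) = -√2*√E/9 (x(E) = -√(E + E)/9 = -√2*√E/9)
n*x(Y(v(w(4, g)))) = 64*(-√2*√((5 + (4 - 1*2))/(2*(4 - 1*2)))/9) = 64*(-√2*√((5 + (4 - 2))/(2*(4 - 2)))/9) = 64*(-√2*√((½)*(5 + 2)/2)/9) = 64*(-√2*√((½)*(½)*7)/9) = 64*(-√2*√(7/4)/9) = 64*(-√2*√7/2/9) = 64*(-√14/18) = -32*√14/9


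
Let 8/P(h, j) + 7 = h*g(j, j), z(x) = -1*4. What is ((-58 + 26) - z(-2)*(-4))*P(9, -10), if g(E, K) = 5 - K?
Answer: -3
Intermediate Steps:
z(x) = -4
P(h, j) = 8/(-7 + h*(5 - j))
((-58 + 26) - z(-2)*(-4))*P(9, -10) = ((-58 + 26) - 1*(-4)*(-4))*(-8/(7 + 9*(-5 - 10))) = (-32 + 4*(-4))*(-8/(7 + 9*(-15))) = (-32 - 16)*(-8/(7 - 135)) = -(-384)/(-128) = -(-384)*(-1)/128 = -48*1/16 = -3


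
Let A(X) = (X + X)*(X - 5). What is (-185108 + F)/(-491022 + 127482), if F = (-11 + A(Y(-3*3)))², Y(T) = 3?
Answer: 184579/363540 ≈ 0.50773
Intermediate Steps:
A(X) = 2*X*(-5 + X) (A(X) = (2*X)*(-5 + X) = 2*X*(-5 + X))
F = 529 (F = (-11 + 2*3*(-5 + 3))² = (-11 + 2*3*(-2))² = (-11 - 12)² = (-23)² = 529)
(-185108 + F)/(-491022 + 127482) = (-185108 + 529)/(-491022 + 127482) = -184579/(-363540) = -184579*(-1/363540) = 184579/363540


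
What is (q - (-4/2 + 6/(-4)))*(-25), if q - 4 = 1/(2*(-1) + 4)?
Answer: -200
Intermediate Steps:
q = 9/2 (q = 4 + 1/(2*(-1) + 4) = 4 + 1/(-2 + 4) = 4 + 1/2 = 4 + ½ = 9/2 ≈ 4.5000)
(q - (-4/2 + 6/(-4)))*(-25) = (9/2 - (-4/2 + 6/(-4)))*(-25) = (9/2 - (-4*½ + 6*(-¼)))*(-25) = (9/2 - (-2 - 3/2))*(-25) = (9/2 - 1*(-7/2))*(-25) = (9/2 + 7/2)*(-25) = 8*(-25) = -200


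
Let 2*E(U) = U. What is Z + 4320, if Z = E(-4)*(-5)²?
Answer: 4270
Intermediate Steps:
E(U) = U/2
Z = -50 (Z = ((½)*(-4))*(-5)² = -2*25 = -50)
Z + 4320 = -50 + 4320 = 4270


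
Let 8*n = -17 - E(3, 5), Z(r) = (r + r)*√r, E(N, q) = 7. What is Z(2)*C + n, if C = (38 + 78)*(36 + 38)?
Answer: -3 + 34336*√2 ≈ 48555.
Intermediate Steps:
Z(r) = 2*r^(3/2) (Z(r) = (2*r)*√r = 2*r^(3/2))
n = -3 (n = (-17 - 1*7)/8 = (-17 - 7)/8 = (⅛)*(-24) = -3)
C = 8584 (C = 116*74 = 8584)
Z(2)*C + n = (2*2^(3/2))*8584 - 3 = (2*(2*√2))*8584 - 3 = (4*√2)*8584 - 3 = 34336*√2 - 3 = -3 + 34336*√2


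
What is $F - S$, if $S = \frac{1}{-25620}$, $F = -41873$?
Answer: $- \frac{1072786259}{25620} \approx -41873.0$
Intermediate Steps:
$S = - \frac{1}{25620} \approx -3.9032 \cdot 10^{-5}$
$F - S = -41873 - - \frac{1}{25620} = -41873 + \frac{1}{25620} = - \frac{1072786259}{25620}$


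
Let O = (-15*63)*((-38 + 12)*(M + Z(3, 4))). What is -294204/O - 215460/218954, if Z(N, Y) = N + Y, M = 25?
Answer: -9742517209/7172933040 ≈ -1.3582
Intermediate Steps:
O = 786240 (O = (-15*63)*((-38 + 12)*(25 + (3 + 4))) = -(-24570)*(25 + 7) = -(-24570)*32 = -945*(-832) = 786240)
-294204/O - 215460/218954 = -294204/786240 - 215460/218954 = -294204*1/786240 - 215460*1/218954 = -24517/65520 - 107730/109477 = -9742517209/7172933040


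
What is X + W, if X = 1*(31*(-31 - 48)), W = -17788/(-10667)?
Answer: -26105695/10667 ≈ -2447.3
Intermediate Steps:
W = 17788/10667 (W = -17788*(-1/10667) = 17788/10667 ≈ 1.6676)
X = -2449 (X = 1*(31*(-79)) = 1*(-2449) = -2449)
X + W = -2449 + 17788/10667 = -26105695/10667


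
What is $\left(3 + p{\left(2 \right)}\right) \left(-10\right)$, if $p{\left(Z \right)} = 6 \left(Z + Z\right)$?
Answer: $-270$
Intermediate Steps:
$p{\left(Z \right)} = 12 Z$ ($p{\left(Z \right)} = 6 \cdot 2 Z = 12 Z$)
$\left(3 + p{\left(2 \right)}\right) \left(-10\right) = \left(3 + 12 \cdot 2\right) \left(-10\right) = \left(3 + 24\right) \left(-10\right) = 27 \left(-10\right) = -270$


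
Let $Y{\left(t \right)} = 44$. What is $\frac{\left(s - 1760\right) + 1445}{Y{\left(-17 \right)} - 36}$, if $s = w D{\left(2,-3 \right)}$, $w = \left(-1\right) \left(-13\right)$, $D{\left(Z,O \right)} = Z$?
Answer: $- \frac{289}{8} \approx -36.125$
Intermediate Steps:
$w = 13$
$s = 26$ ($s = 13 \cdot 2 = 26$)
$\frac{\left(s - 1760\right) + 1445}{Y{\left(-17 \right)} - 36} = \frac{\left(26 - 1760\right) + 1445}{44 - 36} = \frac{-1734 + 1445}{8} = \left(-289\right) \frac{1}{8} = - \frac{289}{8}$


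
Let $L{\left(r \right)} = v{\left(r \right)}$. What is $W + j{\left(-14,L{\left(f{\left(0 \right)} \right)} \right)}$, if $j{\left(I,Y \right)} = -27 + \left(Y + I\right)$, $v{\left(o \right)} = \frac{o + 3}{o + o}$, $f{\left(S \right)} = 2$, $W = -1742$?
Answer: $- \frac{7127}{4} \approx -1781.8$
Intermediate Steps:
$v{\left(o \right)} = \frac{3 + o}{2 o}$
$L{\left(r \right)} = \frac{3 + r}{2 r}$
$j{\left(I,Y \right)} = -27 + I + Y$ ($j{\left(I,Y \right)} = -27 + \left(I + Y\right) = -27 + I + Y$)
$W + j{\left(-14,L{\left(f{\left(0 \right)} \right)} \right)} = -1742 - \left(41 - \frac{3 + 2}{2 \cdot 2}\right) = -1742 - \left(41 - \frac{5}{4}\right) = -1742 - \frac{159}{4} = - \frac{7127}{4}$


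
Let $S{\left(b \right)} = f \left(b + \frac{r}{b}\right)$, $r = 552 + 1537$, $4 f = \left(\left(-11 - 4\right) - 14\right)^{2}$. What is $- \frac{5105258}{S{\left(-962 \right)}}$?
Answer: $\frac{19645032784}{780055253} \approx 25.184$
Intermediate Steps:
$f = \frac{841}{4}$ ($f = \frac{\left(\left(-11 - 4\right) - 14\right)^{2}}{4} = \frac{\left(-15 - 14\right)^{2}}{4} = \frac{\left(-29\right)^{2}}{4} = \frac{1}{4} \cdot 841 = \frac{841}{4} \approx 210.25$)
$r = 2089$
$S{\left(b \right)} = \frac{841 b}{4} + \frac{1756849}{4 b}$ ($S{\left(b \right)} = \frac{841 \left(b + \frac{2089}{b}\right)}{4} = \frac{841 b}{4} + \frac{1756849}{4 b}$)
$- \frac{5105258}{S{\left(-962 \right)}} = - \frac{5105258}{\frac{841}{4} \frac{1}{-962} \left(2089 + \left(-962\right)^{2}\right)} = - \frac{5105258}{\frac{841}{4} \left(- \frac{1}{962}\right) \left(2089 + 925444\right)} = - \frac{5105258}{\frac{841}{4} \left(- \frac{1}{962}\right) 927533} = - \frac{5105258}{- \frac{780055253}{3848}} = \left(-5105258\right) \left(- \frac{3848}{780055253}\right) = \frac{19645032784}{780055253}$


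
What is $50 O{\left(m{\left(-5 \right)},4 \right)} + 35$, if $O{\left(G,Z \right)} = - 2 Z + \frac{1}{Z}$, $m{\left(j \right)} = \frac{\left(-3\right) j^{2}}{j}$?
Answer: $- \frac{705}{2} \approx -352.5$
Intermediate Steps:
$m{\left(j \right)} = - 3 j$
$O{\left(G,Z \right)} = \frac{1}{Z} - 2 Z$
$50 O{\left(m{\left(-5 \right)},4 \right)} + 35 = 50 \left(\frac{1}{4} - 8\right) + 35 = 50 \left(- \frac{31}{4}\right) + 35 = - \frac{775}{2} + 35 = - \frac{705}{2}$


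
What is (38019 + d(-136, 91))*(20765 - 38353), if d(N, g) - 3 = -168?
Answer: -665776152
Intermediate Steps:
d(N, g) = -165 (d(N, g) = 3 - 168 = -165)
(38019 + d(-136, 91))*(20765 - 38353) = (38019 - 165)*(20765 - 38353) = 37854*(-17588) = -665776152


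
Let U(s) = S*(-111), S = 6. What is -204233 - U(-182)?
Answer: -203567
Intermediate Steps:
U(s) = -666 (U(s) = 6*(-111) = -666)
-204233 - U(-182) = -204233 - 1*(-666) = -204233 + 666 = -203567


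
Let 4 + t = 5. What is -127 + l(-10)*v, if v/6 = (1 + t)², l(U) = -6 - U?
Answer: -31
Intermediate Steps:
t = 1 (t = -4 + 5 = 1)
v = 24 (v = 6*(1 + 1)² = 6*2² = 6*4 = 24)
-127 + l(-10)*v = -127 + (-6 - 1*(-10))*24 = -127 + (-6 + 10)*24 = -127 + 4*24 = -127 + 96 = -31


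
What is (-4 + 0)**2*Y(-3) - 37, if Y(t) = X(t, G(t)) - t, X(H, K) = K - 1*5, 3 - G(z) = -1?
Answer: -5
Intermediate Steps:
G(z) = 4 (G(z) = 3 - 1*(-1) = 3 + 1 = 4)
X(H, K) = -5 + K (X(H, K) = K - 5 = -5 + K)
Y(t) = -1 - t (Y(t) = (-5 + 4) - t = -1 - t)
(-4 + 0)**2*Y(-3) - 37 = (-4 + 0)**2*(-1 - 1*(-3)) - 37 = (-4)**2*(-1 + 3) - 37 = 16*2 - 37 = 32 - 37 = -5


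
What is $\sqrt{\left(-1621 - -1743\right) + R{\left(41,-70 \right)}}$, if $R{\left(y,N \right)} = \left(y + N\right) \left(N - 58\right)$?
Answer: $3 \sqrt{426} \approx 61.919$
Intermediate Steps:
$R{\left(y,N \right)} = \left(-58 + N\right) \left(N + y\right)$ ($R{\left(y,N \right)} = \left(N + y\right) \left(-58 + N\right) = \left(-58 + N\right) \left(N + y\right)$)
$\sqrt{\left(-1621 - -1743\right) + R{\left(41,-70 \right)}} = \sqrt{\left(-1621 - -1743\right) - \left(1188 - 4900\right)} = \sqrt{\left(-1621 + 1743\right) + \left(4900 + 4060 - 2378 - 2870\right)} = \sqrt{122 + 3712} = \sqrt{3834} = 3 \sqrt{426}$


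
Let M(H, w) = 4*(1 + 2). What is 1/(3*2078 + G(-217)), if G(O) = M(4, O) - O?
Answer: 1/6463 ≈ 0.00015473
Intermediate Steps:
M(H, w) = 12 (M(H, w) = 4*3 = 12)
G(O) = 12 - O
1/(3*2078 + G(-217)) = 1/(3*2078 + (12 - 1*(-217))) = 1/(6234 + (12 + 217)) = 1/(6234 + 229) = 1/6463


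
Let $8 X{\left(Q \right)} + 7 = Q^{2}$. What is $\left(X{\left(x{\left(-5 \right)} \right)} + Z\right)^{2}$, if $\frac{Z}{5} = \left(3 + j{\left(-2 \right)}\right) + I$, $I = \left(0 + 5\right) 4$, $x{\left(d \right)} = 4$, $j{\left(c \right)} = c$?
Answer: $\frac{720801}{64} \approx 11263.0$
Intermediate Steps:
$I = 20$ ($I = 5 \cdot 4 = 20$)
$Z = 105$ ($Z = 5 \left(\left(3 - 2\right) + 20\right) = 5 \left(1 + 20\right) = 5 \cdot 21 = 105$)
$X{\left(Q \right)} = - \frac{7}{8} + \frac{Q^{2}}{8}$
$\left(X{\left(x{\left(-5 \right)} \right)} + Z\right)^{2} = \left(\left(- \frac{7}{8} + \frac{4^{2}}{8}\right) + 105\right)^{2} = \left(\left(- \frac{7}{8} + \frac{1}{8} \cdot 16\right) + 105\right)^{2} = \left(\left(- \frac{7}{8} + 2\right) + 105\right)^{2} = \left(\frac{9}{8} + 105\right)^{2} = \left(\frac{849}{8}\right)^{2} = \frac{720801}{64}$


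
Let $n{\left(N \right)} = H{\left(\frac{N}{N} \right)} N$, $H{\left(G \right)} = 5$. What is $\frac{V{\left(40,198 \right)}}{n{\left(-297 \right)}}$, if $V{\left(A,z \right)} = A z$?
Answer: $- \frac{16}{3} \approx -5.3333$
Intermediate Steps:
$n{\left(N \right)} = 5 N$
$\frac{V{\left(40,198 \right)}}{n{\left(-297 \right)}} = \frac{40 \cdot 198}{5 \left(-297\right)} = \frac{7920}{-1485} = 7920 \left(- \frac{1}{1485}\right) = - \frac{16}{3}$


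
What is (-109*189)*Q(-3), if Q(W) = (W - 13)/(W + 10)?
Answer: 47088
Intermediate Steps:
Q(W) = (-13 + W)/(10 + W)
(-109*189)*Q(-3) = (-109*189)*((-13 - 3)/(10 - 3)) = -20601*(-16)/7 = -2943*(-16) = -20601*(-16/7) = 47088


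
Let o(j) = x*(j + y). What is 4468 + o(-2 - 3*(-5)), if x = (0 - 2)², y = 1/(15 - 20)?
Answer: 22596/5 ≈ 4519.2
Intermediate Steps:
y = -⅕ (y = 1/(-5) = -⅕ ≈ -0.20000)
x = 4 (x = (-2)² = 4)
o(j) = -⅘ + 4*j (o(j) = 4*(j - ⅕) = 4*(-⅕ + j) = -⅘ + 4*j)
4468 + o(-2 - 3*(-5)) = 4468 + (-⅘ + 4*(-2 - 3*(-5))) = 4468 + (-⅘ + 4*(-2 + 15)) = 4468 + (-⅘ + 4*13) = 4468 + (-⅘ + 52) = 4468 + 256/5 = 22596/5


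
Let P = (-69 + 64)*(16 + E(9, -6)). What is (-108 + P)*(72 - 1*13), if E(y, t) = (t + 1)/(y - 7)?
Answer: -20709/2 ≈ -10355.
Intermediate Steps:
E(y, t) = (1 + t)/(-7 + y)
P = -135/2 (P = (-69 + 64)*(16 + (1 - 6)/(-7 + 9)) = -5*(16 - 5/2) = -5*27/2 = -135/2 ≈ -67.500)
(-108 + P)*(72 - 1*13) = (-108 - 135/2)*(72 - 1*13) = -351*(72 - 13)/2 = -351/2*59 = -20709/2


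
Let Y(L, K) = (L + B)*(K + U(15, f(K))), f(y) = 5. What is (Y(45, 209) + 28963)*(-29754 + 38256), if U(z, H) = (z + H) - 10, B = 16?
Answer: 359821644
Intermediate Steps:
U(z, H) = -10 + H + z (U(z, H) = (H + z) - 10 = -10 + H + z)
Y(L, K) = (10 + K)*(16 + L) (Y(L, K) = (L + 16)*(K + (-10 + 5 + 15)) = (16 + L)*(K + 10) = (16 + L)*(10 + K) = (10 + K)*(16 + L))
(Y(45, 209) + 28963)*(-29754 + 38256) = ((160 + 10*45 + 16*209 + 209*45) + 28963)*(-29754 + 38256) = ((160 + 450 + 3344 + 9405) + 28963)*8502 = (13359 + 28963)*8502 = 42322*8502 = 359821644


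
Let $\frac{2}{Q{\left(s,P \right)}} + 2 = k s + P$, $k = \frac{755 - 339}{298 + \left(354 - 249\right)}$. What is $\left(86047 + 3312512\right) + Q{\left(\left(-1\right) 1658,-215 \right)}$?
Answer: $\frac{203176052635}{59783} \approx 3.3986 \cdot 10^{6}$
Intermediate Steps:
$k = \frac{32}{31}$ ($k = \frac{416}{298 + 105} = \frac{416}{403} = 416 \cdot \frac{1}{403} = \frac{32}{31} \approx 1.0323$)
$Q{\left(s,P \right)} = \frac{2}{-2 + P + \frac{32 s}{31}}$ ($Q{\left(s,P \right)} = \frac{2}{-2 + \left(\frac{32 s}{31} + P\right)} = \frac{2}{-2 + \left(P + \frac{32 s}{31}\right)} = \frac{2}{-2 + P + \frac{32 s}{31}}$)
$\left(86047 + 3312512\right) + Q{\left(\left(-1\right) 1658,-215 \right)} = \left(86047 + 3312512\right) + \frac{62}{-62 + 31 \left(-215\right) + 32 \left(\left(-1\right) 1658\right)} = 3398559 + \frac{62}{-62 - 6665 + 32 \left(-1658\right)} = 3398559 + \frac{62}{-62 - 6665 - 53056} = 3398559 + \frac{62}{-59783} = 3398559 + 62 \left(- \frac{1}{59783}\right) = 3398559 - \frac{62}{59783} = \frac{203176052635}{59783}$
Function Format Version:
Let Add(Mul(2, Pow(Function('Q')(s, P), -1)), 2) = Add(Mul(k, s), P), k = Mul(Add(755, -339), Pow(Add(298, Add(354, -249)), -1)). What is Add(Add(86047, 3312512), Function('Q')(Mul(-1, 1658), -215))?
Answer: Rational(203176052635, 59783) ≈ 3.3986e+6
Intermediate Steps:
k = Rational(32, 31) (k = Mul(416, Pow(Add(298, 105), -1)) = Mul(416, Pow(403, -1)) = Mul(416, Rational(1, 403)) = Rational(32, 31) ≈ 1.0323)
Function('Q')(s, P) = Mul(2, Pow(Add(-2, P, Mul(Rational(32, 31), s)), -1)) (Function('Q')(s, P) = Mul(2, Pow(Add(-2, Add(Mul(Rational(32, 31), s), P)), -1)) = Mul(2, Pow(Add(-2, Add(P, Mul(Rational(32, 31), s))), -1)) = Mul(2, Pow(Add(-2, P, Mul(Rational(32, 31), s)), -1)))
Add(Add(86047, 3312512), Function('Q')(Mul(-1, 1658), -215)) = Add(Add(86047, 3312512), Mul(62, Pow(Add(-62, Mul(31, -215), Mul(32, Mul(-1, 1658))), -1))) = Add(3398559, Mul(62, Pow(Add(-62, -6665, Mul(32, -1658)), -1))) = Add(3398559, Mul(62, Pow(Add(-62, -6665, -53056), -1))) = Add(3398559, Mul(62, Pow(-59783, -1))) = Add(3398559, Mul(62, Rational(-1, 59783))) = Add(3398559, Rational(-62, 59783)) = Rational(203176052635, 59783)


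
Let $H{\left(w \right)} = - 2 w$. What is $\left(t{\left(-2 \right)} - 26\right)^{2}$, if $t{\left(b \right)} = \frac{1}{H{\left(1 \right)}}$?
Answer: $\frac{2809}{4} \approx 702.25$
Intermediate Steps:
$t{\left(b \right)} = - \frac{1}{2}$ ($t{\left(b \right)} = \frac{1}{\left(-2\right) 1} = \frac{1}{-2} = - \frac{1}{2}$)
$\left(t{\left(-2 \right)} - 26\right)^{2} = \left(- \frac{1}{2} - 26\right)^{2} = \left(- \frac{53}{2}\right)^{2} = \frac{2809}{4}$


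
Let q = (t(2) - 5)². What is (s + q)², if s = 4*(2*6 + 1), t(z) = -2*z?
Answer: 17689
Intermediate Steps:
s = 52 (s = 4*(12 + 1) = 4*13 = 52)
q = 81 (q = (-2*2 - 5)² = (-4 - 5)² = (-9)² = 81)
(s + q)² = (52 + 81)² = 133² = 17689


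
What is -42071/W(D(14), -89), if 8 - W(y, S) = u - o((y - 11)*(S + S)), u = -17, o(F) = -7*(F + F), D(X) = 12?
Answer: -42071/2517 ≈ -16.715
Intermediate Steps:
o(F) = -14*F
W(y, S) = 25 - 28*S*(-11 + y) (W(y, S) = 8 - (-17 - (-14)*(y - 11)*(S + S)) = 8 - (-17 - (-14)*(-11 + y)*(2*S)) = 8 - (-17 - (-14)*2*S*(-11 + y)) = 8 - (-17 - (-28)*S*(-11 + y)) = 8 - (-17 + 28*S*(-11 + y)) = 8 + (17 - 28*S*(-11 + y)) = 25 - 28*S*(-11 + y))
-42071/W(D(14), -89) = -42071/(25 - 28*(-89)*(-11 + 12)) = -42071/(25 - 28*(-89)*1) = -42071/(25 + 2492) = -42071/2517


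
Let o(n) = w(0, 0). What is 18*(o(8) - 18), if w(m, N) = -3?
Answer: -378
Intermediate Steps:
o(n) = -3
18*(o(8) - 18) = 18*(-3 - 18) = 18*(-21) = -378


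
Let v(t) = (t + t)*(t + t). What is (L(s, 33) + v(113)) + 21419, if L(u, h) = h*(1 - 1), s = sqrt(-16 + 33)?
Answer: 72495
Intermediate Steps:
v(t) = 4*t**2 (v(t) = (2*t)*(2*t) = 4*t**2)
s = sqrt(17) ≈ 4.1231
L(u, h) = 0 (L(u, h) = h*0 = 0)
(L(s, 33) + v(113)) + 21419 = (0 + 4*113**2) + 21419 = (0 + 4*12769) + 21419 = (0 + 51076) + 21419 = 51076 + 21419 = 72495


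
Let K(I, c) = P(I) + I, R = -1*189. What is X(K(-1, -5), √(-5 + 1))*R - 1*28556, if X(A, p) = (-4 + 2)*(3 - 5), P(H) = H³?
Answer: -29312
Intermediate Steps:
R = -189
K(I, c) = I + I³ (K(I, c) = I³ + I = I + I³)
X(A, p) = 4 (X(A, p) = -2*(-2) = 4)
X(K(-1, -5), √(-5 + 1))*R - 1*28556 = 4*(-189) - 1*28556 = -756 - 28556 = -29312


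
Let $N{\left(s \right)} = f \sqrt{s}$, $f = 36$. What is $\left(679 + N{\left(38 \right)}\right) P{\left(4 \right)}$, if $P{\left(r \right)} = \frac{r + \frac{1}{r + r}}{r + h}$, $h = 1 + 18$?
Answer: $\frac{22407}{184} + \frac{297 \sqrt{38}}{46} \approx 161.58$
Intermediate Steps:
$h = 19$
$P{\left(r \right)} = \frac{r + \frac{1}{2 r}}{19 + r}$ ($P{\left(r \right)} = \frac{r + \frac{1}{r + r}}{r + 19} = \frac{r + \frac{1}{2 r}}{19 + r}$)
$N{\left(s \right)} = 36 \sqrt{s}$
$\left(679 + N{\left(38 \right)}\right) P{\left(4 \right)} = \left(679 + 36 \sqrt{38}\right) \frac{\frac{1}{2} + 4^{2}}{4 \left(19 + 4\right)} = \left(679 + 36 \sqrt{38}\right) \frac{\frac{1}{2} + 16}{4 \cdot 23} = \left(679 + 36 \sqrt{38}\right) \frac{1}{4} \cdot \frac{1}{23} \cdot \frac{33}{2} = \left(679 + 36 \sqrt{38}\right) \frac{33}{184} = \frac{22407}{184} + \frac{297 \sqrt{38}}{46}$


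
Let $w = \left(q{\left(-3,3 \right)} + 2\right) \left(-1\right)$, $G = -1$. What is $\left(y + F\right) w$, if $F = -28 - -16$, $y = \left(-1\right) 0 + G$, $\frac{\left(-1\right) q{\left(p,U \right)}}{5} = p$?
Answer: $221$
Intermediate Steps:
$q{\left(p,U \right)} = - 5 p$
$y = -1$ ($y = \left(-1\right) 0 - 1 = 0 - 1 = -1$)
$F = -12$ ($F = -28 + 16 = -12$)
$w = -17$ ($w = \left(\left(-5\right) \left(-3\right) + 2\right) \left(-1\right) = \left(15 + 2\right) \left(-1\right) = 17 \left(-1\right) = -17$)
$\left(y + F\right) w = \left(-1 - 12\right) \left(-17\right) = \left(-13\right) \left(-17\right) = 221$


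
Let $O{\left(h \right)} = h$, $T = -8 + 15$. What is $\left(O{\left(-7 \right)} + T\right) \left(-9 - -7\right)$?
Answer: $0$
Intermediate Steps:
$T = 7$
$\left(O{\left(-7 \right)} + T\right) \left(-9 - -7\right) = \left(-7 + 7\right) \left(-9 - -7\right) = 0 \left(-9 + 7\right) = 0 \left(-2\right) = 0$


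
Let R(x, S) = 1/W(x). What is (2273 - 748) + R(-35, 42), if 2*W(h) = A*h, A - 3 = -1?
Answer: 53374/35 ≈ 1525.0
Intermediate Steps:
A = 2 (A = 3 - 1 = 2)
W(h) = h (W(h) = (2*h)/2 = h)
R(x, S) = 1/x
(2273 - 748) + R(-35, 42) = (2273 - 748) + 1/(-35) = 1525 - 1/35 = 53374/35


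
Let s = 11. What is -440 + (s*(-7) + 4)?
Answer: -513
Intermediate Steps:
-440 + (s*(-7) + 4) = -440 + (11*(-7) + 4) = -440 + (-77 + 4) = -440 - 73 = -513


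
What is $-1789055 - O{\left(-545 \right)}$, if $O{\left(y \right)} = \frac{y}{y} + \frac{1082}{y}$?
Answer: $- \frac{975034438}{545} \approx -1.7891 \cdot 10^{6}$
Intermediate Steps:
$O{\left(y \right)} = 1 + \frac{1082}{y}$
$-1789055 - O{\left(-545 \right)} = -1789055 - \frac{1082 - 545}{-545} = -1789055 - \left(- \frac{1}{545}\right) 537 = -1789055 - - \frac{537}{545} = -1789055 + \frac{537}{545} = - \frac{975034438}{545}$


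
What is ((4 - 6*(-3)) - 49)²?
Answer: 729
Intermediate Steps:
((4 - 6*(-3)) - 49)² = ((4 + 18) - 49)² = (22 - 49)² = (-27)² = 729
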